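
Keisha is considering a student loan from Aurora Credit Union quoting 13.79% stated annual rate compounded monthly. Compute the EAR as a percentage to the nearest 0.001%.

EAR = (1 + 0.1379/12)^12 − 1.
= (1 + 0.011492)^12 − 1 = 1.146959 − 1 = 14.696%.

14.696%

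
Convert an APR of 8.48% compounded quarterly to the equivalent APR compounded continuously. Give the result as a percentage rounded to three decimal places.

EAR = (1 + 0.0848/4)^4 − 1 = 0.087535.
Equivalent continuous rate: r = ln(1 + 0.087535) = 0.083914 = 8.391%.

8.391%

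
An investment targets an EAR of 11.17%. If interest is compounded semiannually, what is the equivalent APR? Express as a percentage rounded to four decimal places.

10.8744%

(1 + r/2)^2 − 1 = 0.1117, so 1 + r/2 = 1.1117^(1/2).
r/2 = 0.054372, so r = 0.108744 = 10.8744%.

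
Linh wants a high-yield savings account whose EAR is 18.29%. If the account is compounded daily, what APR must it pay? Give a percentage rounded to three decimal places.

(1 + r/365)^365 − 1 = 0.1829, so 1 + r/365 = 1.1829^(1/365).
r/365 = 0.000460, so r = 0.168008 = 16.801%.

16.801%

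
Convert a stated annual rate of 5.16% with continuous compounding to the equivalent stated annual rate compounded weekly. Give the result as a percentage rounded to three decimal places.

5.163%

EAR under continuous compounding: e^0.0516 − 1 = 0.052954.
Solve (1 + r/52)^52 = 1.052954: r/52 = 1.052954^(1/52) − 1 = 0.000993, so r = 0.051626 = 5.163%.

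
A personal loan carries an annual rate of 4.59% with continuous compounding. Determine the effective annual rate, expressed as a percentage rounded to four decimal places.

With continuous compounding, EAR = e^0.0459 − 1.
e^0.0459 = 1.046970, so EAR = 0.046970 = 4.6970%.

4.6970%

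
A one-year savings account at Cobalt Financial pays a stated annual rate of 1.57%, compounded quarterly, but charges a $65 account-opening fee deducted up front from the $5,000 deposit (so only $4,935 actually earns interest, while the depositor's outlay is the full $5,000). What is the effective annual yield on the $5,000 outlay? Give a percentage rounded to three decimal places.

0.259%

Value after one year: 4,935 × (1 + 0.0157/4)^4 = 4,935 × 1.015793 = $5,012.94.
Effective yield on the $5,000 outlay: 5,012.94 / 5,000 − 1 = 0.002587 = 0.259%.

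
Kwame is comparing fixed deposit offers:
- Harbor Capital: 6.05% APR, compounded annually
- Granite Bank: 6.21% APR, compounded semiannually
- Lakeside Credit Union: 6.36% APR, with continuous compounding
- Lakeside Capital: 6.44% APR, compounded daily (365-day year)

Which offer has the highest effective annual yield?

Harbor Capital: compounded annually, EAR = 6.050%
Granite Bank: (1 + 0.0621/2)^2 − 1 = 6.306%
Lakeside Credit Union: e^0.0636 − 1 = 6.567%
Lakeside Capital: (1 + 0.0644/365)^365 − 1 = 6.651%
The highest effective annual rate is Lakeside Capital at 6.651%.

Lakeside Capital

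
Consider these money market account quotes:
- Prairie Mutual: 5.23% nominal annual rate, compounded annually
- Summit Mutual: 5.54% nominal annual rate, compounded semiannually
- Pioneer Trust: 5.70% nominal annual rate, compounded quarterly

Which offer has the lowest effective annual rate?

Prairie Mutual: compounded annually, EAR = 5.230%
Summit Mutual: (1 + 0.0554/2)^2 − 1 = 5.617%
Pioneer Trust: (1 + 0.0570/4)^4 − 1 = 5.823%
The lowest effective annual rate is Prairie Mutual at 5.230%.

Prairie Mutual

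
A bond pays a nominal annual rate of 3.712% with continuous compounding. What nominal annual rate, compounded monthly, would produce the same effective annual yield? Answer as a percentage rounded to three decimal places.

EAR under continuous compounding: e^0.03712 − 1 = 0.037818.
Solve (1 + r/12)^12 = 1.037818: r/12 = 1.037818^(1/12) − 1 = 0.003098, so r = 0.037177 = 3.718%.

3.718%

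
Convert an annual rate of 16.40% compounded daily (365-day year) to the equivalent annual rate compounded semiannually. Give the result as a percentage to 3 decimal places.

17.087%

EAR = (1 + 0.1640/365)^365 − 1 = 0.178171.
Solve (1 + r/2)^2 = 1.178171: r/2 = 1.178171^(1/2) − 1 = 0.085436, so r = 0.170872 = 17.087%.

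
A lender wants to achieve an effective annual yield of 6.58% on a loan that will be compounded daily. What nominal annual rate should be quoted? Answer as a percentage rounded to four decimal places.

6.3731%

(1 + r/365)^365 − 1 = 0.0658, so 1 + r/365 = 1.0658^(1/365).
r/365 = 0.000175, so r = 0.063731 = 6.3731%.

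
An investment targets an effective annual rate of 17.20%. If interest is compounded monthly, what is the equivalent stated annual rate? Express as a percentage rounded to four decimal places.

15.9766%

(1 + r/12)^12 − 1 = 0.1720, so 1 + r/12 = 1.1720^(1/12).
r/12 = 0.013314, so r = 0.159766 = 15.9766%.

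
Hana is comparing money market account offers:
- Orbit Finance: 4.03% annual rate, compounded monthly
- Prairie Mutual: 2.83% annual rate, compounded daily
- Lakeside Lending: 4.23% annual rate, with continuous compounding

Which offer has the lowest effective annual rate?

Prairie Mutual

Orbit Finance: (1 + 0.0403/12)^12 − 1 = 4.105%
Prairie Mutual: (1 + 0.0283/365)^365 − 1 = 2.870%
Lakeside Lending: e^0.0423 − 1 = 4.321%
The lowest effective annual rate is Prairie Mutual at 2.870%.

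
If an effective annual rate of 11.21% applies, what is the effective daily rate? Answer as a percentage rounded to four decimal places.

0.0291%

The per-day rate i satisfies (1 + i)^365 = 1 + 0.1121.
i = 1.1121^(1/365) − 1 = 0.0002911 = 0.0291%.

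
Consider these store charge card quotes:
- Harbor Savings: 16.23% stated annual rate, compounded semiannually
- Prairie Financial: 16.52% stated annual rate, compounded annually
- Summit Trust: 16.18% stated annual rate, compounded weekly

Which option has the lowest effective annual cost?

Prairie Financial

Harbor Savings: (1 + 0.1623/2)^2 − 1 = 16.889%
Prairie Financial: compounded annually, EAR = 16.520%
Summit Trust: (1 + 0.1618/52)^52 − 1 = 17.533%
The lowest effective annual rate is Prairie Financial at 16.520%.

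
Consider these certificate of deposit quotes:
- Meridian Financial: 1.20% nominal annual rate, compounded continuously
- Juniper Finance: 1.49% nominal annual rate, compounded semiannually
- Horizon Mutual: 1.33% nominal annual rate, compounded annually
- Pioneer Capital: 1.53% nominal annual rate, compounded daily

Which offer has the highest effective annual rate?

Meridian Financial: e^0.0120 − 1 = 1.207%
Juniper Finance: (1 + 0.0149/2)^2 − 1 = 1.496%
Horizon Mutual: compounded annually, EAR = 1.330%
Pioneer Capital: (1 + 0.0153/365)^365 − 1 = 1.542%
The highest effective annual rate is Pioneer Capital at 1.542%.

Pioneer Capital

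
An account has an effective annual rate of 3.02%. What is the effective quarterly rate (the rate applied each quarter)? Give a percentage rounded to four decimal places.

The per-quarter rate i satisfies (1 + i)^4 = 1 + 0.0302.
i = 1.0302^(1/4) − 1 = 0.0074660 = 0.7466%.

0.7466%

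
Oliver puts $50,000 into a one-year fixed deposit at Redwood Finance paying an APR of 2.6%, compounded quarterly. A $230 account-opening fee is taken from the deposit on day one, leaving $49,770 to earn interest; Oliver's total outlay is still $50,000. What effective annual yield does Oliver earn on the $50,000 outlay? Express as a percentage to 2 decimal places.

2.15%

Value after one year: 49,770 × (1 + 0.026/4)^4 = 49,770 × 1.026255 = $51,076.69.
Effective yield on the $50,000 outlay: 51,076.69 / 50,000 − 1 = 0.021534 = 2.15%.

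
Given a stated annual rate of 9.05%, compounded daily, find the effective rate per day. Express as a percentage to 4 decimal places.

With a nominal annual rate compounded daily, the periodic rate is the nominal rate divided by 365.
i = 0.0905 / 365 = 0.0002479 = 0.0248%.

0.0248%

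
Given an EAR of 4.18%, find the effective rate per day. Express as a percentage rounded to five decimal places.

The per-day rate i satisfies (1 + i)^365 = 1 + 0.0418.
i = 1.0418^(1/365) − 1 = 0.0001122 = 0.01122%.

0.01122%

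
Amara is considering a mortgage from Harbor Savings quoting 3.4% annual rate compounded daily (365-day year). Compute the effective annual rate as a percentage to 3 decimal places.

3.458%

EAR = (1 + 0.034/365)^365 − 1.
= (1 + 0.000093)^365 − 1 = 1.034583 − 1 = 3.458%.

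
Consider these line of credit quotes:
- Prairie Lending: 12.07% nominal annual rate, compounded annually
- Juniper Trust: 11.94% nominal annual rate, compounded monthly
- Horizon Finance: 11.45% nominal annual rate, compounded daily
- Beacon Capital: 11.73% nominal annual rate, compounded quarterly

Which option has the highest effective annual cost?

Juniper Trust

Prairie Lending: compounded annually, EAR = 12.070%
Juniper Trust: (1 + 0.1194/12)^12 − 1 = 12.616%
Horizon Finance: (1 + 0.1145/365)^365 − 1 = 12.129%
Beacon Capital: (1 + 0.1173/4)^4 − 1 = 12.256%
The highest effective annual rate is Juniper Trust at 12.616%.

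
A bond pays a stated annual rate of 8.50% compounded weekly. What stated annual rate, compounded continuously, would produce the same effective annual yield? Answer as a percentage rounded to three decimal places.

EAR = (1 + 0.0850/52)^52 − 1 = 0.088642.
Equivalent continuous rate: r = ln(1 + 0.088642) = 0.084931 = 8.493%.

8.493%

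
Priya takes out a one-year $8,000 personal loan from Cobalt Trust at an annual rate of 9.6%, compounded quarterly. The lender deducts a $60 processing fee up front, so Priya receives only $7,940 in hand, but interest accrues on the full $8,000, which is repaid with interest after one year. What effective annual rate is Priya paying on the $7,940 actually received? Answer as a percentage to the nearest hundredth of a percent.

10.78%

Amount owed after one year: 8,000 × (1 + 0.096/4)^4 = 8,000 × 1.099512 = $8,796.09.
Effective rate on net proceeds: 8,796.09 / 7,940 − 1 = 0.107820 = 10.78%.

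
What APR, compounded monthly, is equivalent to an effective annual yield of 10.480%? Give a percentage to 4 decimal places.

(1 + r/12)^12 − 1 = 0.10480, so 1 + r/12 = 1.10480^(1/12).
r/12 = 0.008340, so r = 0.100079 = 10.0079%.

10.0079%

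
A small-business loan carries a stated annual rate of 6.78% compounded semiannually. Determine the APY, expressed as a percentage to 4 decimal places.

6.8949%

EAR = (1 + 0.0678/2)^2 − 1.
= (1 + 0.033900)^2 − 1 = 1.068949 − 1 = 6.8949%.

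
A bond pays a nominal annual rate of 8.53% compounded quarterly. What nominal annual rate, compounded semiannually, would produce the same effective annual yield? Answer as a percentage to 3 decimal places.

EAR = (1 + 0.0853/4)^4 − 1 = 0.088068.
Solve (1 + r/2)^2 = 1.088068: r/2 = 1.088068^(1/2) − 1 = 0.043105, so r = 0.086210 = 8.621%.

8.621%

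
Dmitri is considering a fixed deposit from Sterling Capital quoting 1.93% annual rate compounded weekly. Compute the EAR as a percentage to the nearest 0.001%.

EAR = (1 + 0.0193/52)^52 − 1.
= (1 + 0.000371)^52 − 1 = 1.019484 − 1 = 1.948%.

1.948%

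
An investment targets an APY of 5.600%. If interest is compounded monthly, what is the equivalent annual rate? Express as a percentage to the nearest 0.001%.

5.461%

(1 + r/12)^12 − 1 = 0.05600, so 1 + r/12 = 1.05600^(1/12).
r/12 = 0.004551, so r = 0.054612 = 5.461%.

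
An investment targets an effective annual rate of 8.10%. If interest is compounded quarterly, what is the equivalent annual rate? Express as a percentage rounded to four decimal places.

7.8650%

(1 + r/4)^4 − 1 = 0.0810, so 1 + r/4 = 1.0810^(1/4).
r/4 = 0.019662, so r = 0.078650 = 7.8650%.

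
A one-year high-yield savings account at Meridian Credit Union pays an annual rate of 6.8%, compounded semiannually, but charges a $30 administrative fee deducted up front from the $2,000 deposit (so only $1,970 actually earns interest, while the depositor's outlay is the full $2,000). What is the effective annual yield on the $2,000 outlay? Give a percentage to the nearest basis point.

Value after one year: 1,970 × (1 + 0.068/2)^2 = 1,970 × 1.069156 = $2,106.24.
Effective yield on the $2,000 outlay: 2,106.24 / 2,000 − 1 = 0.053119 = 5.31%.

5.31%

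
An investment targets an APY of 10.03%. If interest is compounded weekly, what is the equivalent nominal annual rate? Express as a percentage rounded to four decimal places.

(1 + r/52)^52 − 1 = 0.1003, so 1 + r/52 = 1.1003^(1/52).
r/52 = 0.001840, so r = 0.095671 = 9.5671%.

9.5671%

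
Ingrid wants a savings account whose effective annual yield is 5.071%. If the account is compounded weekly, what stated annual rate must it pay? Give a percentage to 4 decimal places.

4.9490%

(1 + r/52)^52 − 1 = 0.05071, so 1 + r/52 = 1.05071^(1/52).
r/52 = 0.000952, so r = 0.049490 = 4.9490%.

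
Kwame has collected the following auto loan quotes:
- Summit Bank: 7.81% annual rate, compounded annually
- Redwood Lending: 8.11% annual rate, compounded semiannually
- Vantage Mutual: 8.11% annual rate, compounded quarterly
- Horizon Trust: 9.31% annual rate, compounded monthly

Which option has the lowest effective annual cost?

Summit Bank: compounded annually, EAR = 7.810%
Redwood Lending: (1 + 0.0811/2)^2 − 1 = 8.274%
Vantage Mutual: (1 + 0.0811/4)^4 − 1 = 8.360%
Horizon Trust: (1 + 0.0931/12)^12 − 1 = 9.718%
The lowest effective annual rate is Summit Bank at 7.810%.

Summit Bank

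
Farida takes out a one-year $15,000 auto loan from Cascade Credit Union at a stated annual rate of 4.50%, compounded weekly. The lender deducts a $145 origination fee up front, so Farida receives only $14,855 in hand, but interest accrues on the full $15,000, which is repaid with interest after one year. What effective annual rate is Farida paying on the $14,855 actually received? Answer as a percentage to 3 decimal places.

5.622%

Amount owed after one year: 15,000 × (1 + 0.0450/52)^52 = 15,000 × 1.046008 = $15,690.11.
Effective rate on net proceeds: 15,690.11 / 14,855 − 1 = 0.056218 = 5.622%.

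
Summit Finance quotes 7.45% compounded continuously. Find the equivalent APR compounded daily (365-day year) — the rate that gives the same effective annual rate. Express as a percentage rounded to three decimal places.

EAR under continuous compounding: e^0.0745 − 1 = 0.077345.
Solve (1 + r/365)^365 = 1.077345: r/365 = 1.077345^(1/365) − 1 = 0.000204, so r = 0.074508 = 7.451%.

7.451%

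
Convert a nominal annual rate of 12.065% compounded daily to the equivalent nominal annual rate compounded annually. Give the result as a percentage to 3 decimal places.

EAR = (1 + 0.12065/365)^365 − 1 = 0.128207.
Compounded annually, the equivalent nominal rate is the EAR itself: 12.821%.

12.821%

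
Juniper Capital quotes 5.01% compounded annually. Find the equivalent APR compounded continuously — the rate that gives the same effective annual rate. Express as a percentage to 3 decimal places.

4.889%

Compounded annually, EAR = nominal = 0.050100.
Equivalent continuous rate: r = ln(1 + 0.050100) = 0.048885 = 4.889%.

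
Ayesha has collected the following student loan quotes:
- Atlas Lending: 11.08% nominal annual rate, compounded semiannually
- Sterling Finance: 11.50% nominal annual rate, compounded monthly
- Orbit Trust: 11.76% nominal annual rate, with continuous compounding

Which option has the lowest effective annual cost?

Atlas Lending: (1 + 0.1108/2)^2 − 1 = 11.387%
Sterling Finance: (1 + 0.1150/12)^12 − 1 = 12.126%
Orbit Trust: e^0.1176 − 1 = 12.479%
The lowest effective annual rate is Atlas Lending at 11.387%.

Atlas Lending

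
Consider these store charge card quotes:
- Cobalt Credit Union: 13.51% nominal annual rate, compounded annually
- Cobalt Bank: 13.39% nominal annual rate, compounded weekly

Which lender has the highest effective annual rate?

Cobalt Bank

Cobalt Credit Union: compounded annually, EAR = 13.510%
Cobalt Bank: (1 + 0.1339/52)^52 − 1 = 14.308%
The highest effective annual rate is Cobalt Bank at 14.308%.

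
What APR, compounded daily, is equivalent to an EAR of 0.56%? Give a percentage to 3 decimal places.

(1 + r/365)^365 − 1 = 0.0056, so 1 + r/365 = 1.0056^(1/365).
r/365 = 0.000015, so r = 0.005584 = 0.558%.

0.558%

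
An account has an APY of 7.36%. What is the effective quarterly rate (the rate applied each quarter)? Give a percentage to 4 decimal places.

1.7913%

The per-quarter rate i satisfies (1 + i)^4 = 1 + 0.0736.
i = 1.0736^(1/4) − 1 = 0.0179129 = 1.7913%.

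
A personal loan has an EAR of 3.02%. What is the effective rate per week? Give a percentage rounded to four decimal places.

The per-week rate i satisfies (1 + i)^52 = 1 + 0.0302.
i = 1.0302^(1/52) − 1 = 0.0005723 = 0.0572%.

0.0572%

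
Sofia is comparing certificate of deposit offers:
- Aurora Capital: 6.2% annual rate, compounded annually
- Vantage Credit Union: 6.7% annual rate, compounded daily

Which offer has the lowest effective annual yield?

Aurora Capital: compounded annually, EAR = 6.200%
Vantage Credit Union: (1 + 0.067/365)^365 − 1 = 6.929%
The lowest effective annual rate is Aurora Capital at 6.200%.

Aurora Capital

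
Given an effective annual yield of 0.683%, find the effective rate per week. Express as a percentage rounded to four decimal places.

The per-week rate i satisfies (1 + i)^52 = 1 + 0.00683.
i = 1.00683^(1/52) − 1 = 0.0001309 = 0.0131%.

0.0131%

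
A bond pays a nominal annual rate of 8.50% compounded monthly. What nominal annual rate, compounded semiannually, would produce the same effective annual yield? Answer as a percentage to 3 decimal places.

8.652%

EAR = (1 + 0.0850/12)^12 − 1 = 0.088391.
Solve (1 + r/2)^2 = 1.088391: r/2 = 1.088391^(1/2) − 1 = 0.043260, so r = 0.086519 = 8.652%.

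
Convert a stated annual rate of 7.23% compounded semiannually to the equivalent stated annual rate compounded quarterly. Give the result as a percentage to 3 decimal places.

EAR = (1 + 0.0723/2)^2 − 1 = 0.073607.
Solve (1 + r/4)^4 = 1.073607: r/4 = 1.073607^(1/4) − 1 = 0.017915, so r = 0.071658 = 7.166%.

7.166%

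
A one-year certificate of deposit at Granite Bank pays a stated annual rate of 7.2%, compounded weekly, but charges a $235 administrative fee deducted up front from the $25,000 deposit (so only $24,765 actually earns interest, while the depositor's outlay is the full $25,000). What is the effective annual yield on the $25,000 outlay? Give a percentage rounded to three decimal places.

Value after one year: 24,765 × (1 + 0.072/52)^52 = 24,765 × 1.074602 = $26,612.51.
Effective yield on the $25,000 outlay: 26,612.51 / 25,000 − 1 = 0.064501 = 6.450%.

6.450%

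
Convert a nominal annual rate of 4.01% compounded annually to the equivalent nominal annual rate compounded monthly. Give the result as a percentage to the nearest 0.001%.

3.938%

Compounded annually, EAR = nominal = 0.040100.
Solve (1 + r/12)^12 = 1.040100: r/12 = 1.040100^(1/12) − 1 = 0.003282, so r = 0.039381 = 3.938%.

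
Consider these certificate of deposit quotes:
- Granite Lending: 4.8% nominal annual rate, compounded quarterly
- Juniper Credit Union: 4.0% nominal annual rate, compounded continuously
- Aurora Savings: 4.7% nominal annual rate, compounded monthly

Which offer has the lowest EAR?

Granite Lending: (1 + 0.048/4)^4 − 1 = 4.887%
Juniper Credit Union: e^0.040 − 1 = 4.081%
Aurora Savings: (1 + 0.047/12)^12 − 1 = 4.803%
The lowest effective annual rate is Juniper Credit Union at 4.081%.

Juniper Credit Union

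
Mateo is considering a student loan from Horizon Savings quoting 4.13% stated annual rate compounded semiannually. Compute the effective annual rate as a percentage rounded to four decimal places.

EAR = (1 + 0.0413/2)^2 − 1.
= (1 + 0.020650)^2 − 1 = 1.041726 − 1 = 4.1726%.

4.1726%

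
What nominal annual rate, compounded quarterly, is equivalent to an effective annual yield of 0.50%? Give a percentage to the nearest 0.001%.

0.499%

(1 + r/4)^4 − 1 = 0.0050, so 1 + r/4 = 1.0050^(1/4).
r/4 = 0.001248, so r = 0.004991 = 0.499%.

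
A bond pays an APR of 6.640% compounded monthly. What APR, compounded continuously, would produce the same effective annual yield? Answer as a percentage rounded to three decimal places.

6.622%

EAR = (1 + 0.06640/12)^12 − 1 = 0.068459.
Equivalent continuous rate: r = ln(1 + 0.068459) = 0.066217 = 6.622%.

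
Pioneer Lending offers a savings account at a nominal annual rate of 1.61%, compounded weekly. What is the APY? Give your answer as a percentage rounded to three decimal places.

EAR = (1 + 0.0161/52)^52 − 1.
= (1 + 0.000310)^52 − 1 = 1.016228 − 1 = 1.623%.

1.623%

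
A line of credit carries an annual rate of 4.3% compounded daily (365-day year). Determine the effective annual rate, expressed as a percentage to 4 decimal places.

4.3935%

EAR = (1 + 0.043/365)^365 − 1.
= 1.043935 − 1 = 4.3935%.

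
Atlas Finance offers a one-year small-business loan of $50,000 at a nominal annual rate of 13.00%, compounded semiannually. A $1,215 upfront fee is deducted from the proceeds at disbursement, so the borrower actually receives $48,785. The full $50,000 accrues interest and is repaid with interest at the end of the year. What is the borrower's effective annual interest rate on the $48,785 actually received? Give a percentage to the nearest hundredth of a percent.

Amount owed after one year: 50,000 × (1 + 0.1300/2)^2 = 50,000 × 1.134225 = $56,711.25.
Effective rate on net proceeds: 56,711.25 / 48,785 − 1 = 0.162473 = 16.25%.

16.25%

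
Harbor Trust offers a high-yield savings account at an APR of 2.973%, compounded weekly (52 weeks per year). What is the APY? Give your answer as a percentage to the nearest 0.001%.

EAR = (1 + 0.02973/52)^52 − 1.
= (1 + 0.000572)^52 − 1 = 1.030168 − 1 = 3.017%.

3.017%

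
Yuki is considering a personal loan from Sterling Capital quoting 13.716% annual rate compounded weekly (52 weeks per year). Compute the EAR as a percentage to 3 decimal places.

EAR = (1 + 0.13716/52)^52 − 1.
= 1.146805 − 1 = 14.680%.

14.680%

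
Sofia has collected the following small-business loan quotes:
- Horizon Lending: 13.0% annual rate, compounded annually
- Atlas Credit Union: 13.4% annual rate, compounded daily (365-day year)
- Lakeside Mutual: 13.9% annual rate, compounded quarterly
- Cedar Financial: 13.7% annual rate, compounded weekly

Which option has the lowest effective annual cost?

Horizon Lending: compounded annually, EAR = 13.000%
Atlas Credit Union: (1 + 0.134/365)^365 − 1 = 14.336%
Lakeside Mutual: (1 + 0.139/4)^4 − 1 = 14.641%
Cedar Financial: (1 + 0.137/52)^52 − 1 = 14.662%
The lowest effective annual rate is Horizon Lending at 13.000%.

Horizon Lending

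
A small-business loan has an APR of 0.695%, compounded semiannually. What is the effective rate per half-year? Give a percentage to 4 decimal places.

With a nominal annual rate compounded semiannually, the periodic rate is the nominal rate divided by 2.
i = 0.00695 / 2 = 0.0034750 = 0.3475%.

0.3475%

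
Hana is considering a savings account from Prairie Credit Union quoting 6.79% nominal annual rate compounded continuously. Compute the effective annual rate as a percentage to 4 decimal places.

7.0258%

With continuous compounding, EAR = e^0.0679 − 1.
e^0.0679 = 1.070258, so EAR = 0.070258 = 7.0258%.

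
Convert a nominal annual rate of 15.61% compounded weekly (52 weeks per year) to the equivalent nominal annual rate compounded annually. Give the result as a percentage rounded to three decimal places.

EAR = (1 + 0.1561/52)^52 − 1 = 0.168670.
Compounded annually, the equivalent nominal rate is the EAR itself: 16.867%.

16.867%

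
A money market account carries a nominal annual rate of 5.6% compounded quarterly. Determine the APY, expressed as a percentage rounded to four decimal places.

EAR = (1 + 0.056/4)^4 − 1.
= (1 + 0.014000)^4 − 1 = 1.057187 − 1 = 5.7187%.

5.7187%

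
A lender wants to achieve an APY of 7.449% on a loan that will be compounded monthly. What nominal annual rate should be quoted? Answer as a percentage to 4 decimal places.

(1 + r/12)^12 − 1 = 0.07449, so 1 + r/12 = 1.07449^(1/12).
r/12 = 0.006005, so r = 0.072062 = 7.2062%.

7.2062%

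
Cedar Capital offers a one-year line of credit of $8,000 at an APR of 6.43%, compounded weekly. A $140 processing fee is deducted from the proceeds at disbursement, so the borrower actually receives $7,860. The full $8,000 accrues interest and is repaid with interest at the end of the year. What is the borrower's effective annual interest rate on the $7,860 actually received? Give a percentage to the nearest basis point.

8.54%

Amount owed after one year: 8,000 × (1 + 0.0643/52)^52 = 8,000 × 1.066370 = $8,530.96.
Effective rate on net proceeds: 8,530.96 / 7,860 − 1 = 0.085364 = 8.54%.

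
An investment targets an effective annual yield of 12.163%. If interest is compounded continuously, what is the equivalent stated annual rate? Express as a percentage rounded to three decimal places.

Continuous: nominal r satisfies e^r − 1 = 0.12163.
r = ln(1 + 0.12163) = ln(1.12163) = 0.114783 = 11.478%.

11.478%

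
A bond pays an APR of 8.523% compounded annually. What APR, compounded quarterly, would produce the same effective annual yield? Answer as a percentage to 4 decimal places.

Compounded annually, EAR = nominal = 0.085230.
Solve (1 + r/4)^4 = 1.085230: r/4 = 1.085230^(1/4) − 1 = 0.020658, so r = 0.082634 = 8.2634%.

8.2634%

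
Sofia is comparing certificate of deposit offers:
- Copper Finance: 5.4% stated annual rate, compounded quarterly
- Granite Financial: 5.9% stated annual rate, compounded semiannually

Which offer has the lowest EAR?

Copper Finance

Copper Finance: (1 + 0.054/4)^4 − 1 = 5.510%
Granite Financial: (1 + 0.059/2)^2 − 1 = 5.987%
The lowest effective annual rate is Copper Finance at 5.510%.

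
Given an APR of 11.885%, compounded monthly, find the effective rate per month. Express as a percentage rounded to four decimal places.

0.9904%

With a nominal annual rate compounded monthly, the periodic rate is the nominal rate divided by 12.
i = 0.11885 / 12 = 0.0099042 = 0.9904%.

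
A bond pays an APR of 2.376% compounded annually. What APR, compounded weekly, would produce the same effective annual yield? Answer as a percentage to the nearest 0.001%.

2.349%

Compounded annually, EAR = nominal = 0.023760.
Solve (1 + r/52)^52 = 1.023760: r/52 = 1.023760^(1/52) − 1 = 0.000452, so r = 0.023487 = 2.349%.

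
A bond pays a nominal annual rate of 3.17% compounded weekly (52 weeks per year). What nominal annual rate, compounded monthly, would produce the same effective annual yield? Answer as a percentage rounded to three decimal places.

3.173%

EAR = (1 + 0.0317/52)^52 − 1 = 0.032198.
Solve (1 + r/12)^12 = 1.032198: r/12 = 1.032198^(1/12) − 1 = 0.002644, so r = 0.031732 = 3.173%.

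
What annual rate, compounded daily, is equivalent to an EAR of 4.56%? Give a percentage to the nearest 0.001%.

4.459%

(1 + r/365)^365 − 1 = 0.0456, so 1 + r/365 = 1.0456^(1/365).
r/365 = 0.000122, so r = 0.044594 = 4.459%.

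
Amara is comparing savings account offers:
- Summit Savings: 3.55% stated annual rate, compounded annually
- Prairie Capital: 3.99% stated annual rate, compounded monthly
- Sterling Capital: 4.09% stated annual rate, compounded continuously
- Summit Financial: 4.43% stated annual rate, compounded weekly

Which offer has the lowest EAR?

Summit Savings: compounded annually, EAR = 3.550%
Prairie Capital: (1 + 0.0399/12)^12 − 1 = 4.064%
Sterling Capital: e^0.0409 − 1 = 4.175%
Summit Financial: (1 + 0.0443/52)^52 − 1 = 4.528%
The lowest effective annual rate is Summit Savings at 3.550%.

Summit Savings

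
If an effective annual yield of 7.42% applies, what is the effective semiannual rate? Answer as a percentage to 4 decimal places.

The per-half-year rate i satisfies (1 + i)^2 = 1 + 0.0742.
i = 1.0742^(1/2) − 1 = 0.0364362 = 3.6436%.

3.6436%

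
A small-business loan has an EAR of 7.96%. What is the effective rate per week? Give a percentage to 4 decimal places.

The per-week rate i satisfies (1 + i)^52 = 1 + 0.0796.
i = 1.0796^(1/52) − 1 = 0.0014740 = 0.1474%.

0.1474%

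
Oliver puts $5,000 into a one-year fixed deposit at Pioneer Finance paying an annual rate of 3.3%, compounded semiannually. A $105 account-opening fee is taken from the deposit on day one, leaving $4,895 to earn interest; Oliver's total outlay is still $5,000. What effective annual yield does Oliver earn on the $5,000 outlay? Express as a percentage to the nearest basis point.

Value after one year: 4,895 × (1 + 0.033/2)^2 = 4,895 × 1.033272 = $5,057.87.
Effective yield on the $5,000 outlay: 5,057.87 / 5,000 − 1 = 0.011574 = 1.16%.

1.16%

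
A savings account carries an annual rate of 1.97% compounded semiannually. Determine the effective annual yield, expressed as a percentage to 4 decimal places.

EAR = (1 + 0.0197/2)^2 − 1.
= (1 + 0.009850)^2 − 1 = 1.019797 − 1 = 1.9797%.

1.9797%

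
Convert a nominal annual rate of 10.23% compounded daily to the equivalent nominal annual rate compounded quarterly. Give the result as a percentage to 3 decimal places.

EAR = (1 + 0.1023/365)^365 − 1 = 0.107700.
Solve (1 + r/4)^4 = 1.107700: r/4 = 1.107700^(1/4) − 1 = 0.025901, so r = 0.103605 = 10.360%.

10.360%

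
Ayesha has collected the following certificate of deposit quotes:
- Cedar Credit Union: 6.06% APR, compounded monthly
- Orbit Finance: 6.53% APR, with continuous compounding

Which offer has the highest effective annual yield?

Orbit Finance

Cedar Credit Union: (1 + 0.0606/12)^12 − 1 = 6.231%
Orbit Finance: e^0.0653 − 1 = 6.748%
The highest effective annual rate is Orbit Finance at 6.748%.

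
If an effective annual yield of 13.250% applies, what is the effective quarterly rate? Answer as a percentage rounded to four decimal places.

3.1596%

The per-quarter rate i satisfies (1 + i)^4 = 1 + 0.13250.
i = 1.13250^(1/4) − 1 = 0.0315958 = 3.1596%.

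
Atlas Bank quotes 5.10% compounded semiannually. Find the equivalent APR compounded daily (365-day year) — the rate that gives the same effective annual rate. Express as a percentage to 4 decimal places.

5.0364%

EAR = (1 + 0.0510/2)^2 − 1 = 0.051650.
Solve (1 + r/365)^365 = 1.051650: r/365 = 1.051650^(1/365) − 1 = 0.000138, so r = 0.050364 = 5.0364%.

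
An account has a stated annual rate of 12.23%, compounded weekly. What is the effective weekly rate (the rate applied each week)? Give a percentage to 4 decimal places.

0.2352%

With a nominal annual rate compounded weekly, the periodic rate is the nominal rate divided by 52.
i = 0.1223 / 52 = 0.0023519 = 0.2352%.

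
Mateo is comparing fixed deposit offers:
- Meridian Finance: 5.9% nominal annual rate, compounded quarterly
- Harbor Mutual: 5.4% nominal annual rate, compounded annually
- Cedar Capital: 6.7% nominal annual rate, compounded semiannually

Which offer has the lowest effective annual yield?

Harbor Mutual

Meridian Finance: (1 + 0.059/4)^4 − 1 = 6.032%
Harbor Mutual: compounded annually, EAR = 5.400%
Cedar Capital: (1 + 0.067/2)^2 − 1 = 6.812%
The lowest effective annual rate is Harbor Mutual at 5.400%.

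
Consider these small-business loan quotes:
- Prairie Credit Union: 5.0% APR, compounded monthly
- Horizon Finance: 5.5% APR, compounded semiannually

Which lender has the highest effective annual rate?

Prairie Credit Union: (1 + 0.050/12)^12 − 1 = 5.116%
Horizon Finance: (1 + 0.055/2)^2 − 1 = 5.576%
The highest effective annual rate is Horizon Finance at 5.576%.

Horizon Finance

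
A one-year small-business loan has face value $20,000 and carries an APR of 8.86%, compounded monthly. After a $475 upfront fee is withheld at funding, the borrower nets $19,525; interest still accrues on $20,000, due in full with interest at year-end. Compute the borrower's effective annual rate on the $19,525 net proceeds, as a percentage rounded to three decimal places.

11.886%

Amount owed after one year: 20,000 × (1 + 0.0886/12)^12 = 20,000 × 1.092288 = $21,845.76.
Effective rate on net proceeds: 21,845.76 / 19,525 − 1 = 0.118861 = 11.886%.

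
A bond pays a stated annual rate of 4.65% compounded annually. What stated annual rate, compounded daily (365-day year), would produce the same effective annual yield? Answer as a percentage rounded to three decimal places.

Compounded annually, EAR = nominal = 0.046500.
Solve (1 + r/365)^365 = 1.046500: r/365 = 1.046500^(1/365) − 1 = 0.000125, so r = 0.045454 = 4.545%.

4.545%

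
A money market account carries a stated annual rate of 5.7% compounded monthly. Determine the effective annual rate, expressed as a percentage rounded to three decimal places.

EAR = (1 + 0.057/12)^12 − 1.
= (1 + 0.004750)^12 − 1 = 1.058513 − 1 = 5.851%.

5.851%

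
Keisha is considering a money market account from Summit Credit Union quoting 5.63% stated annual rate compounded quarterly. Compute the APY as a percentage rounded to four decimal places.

5.7500%

EAR = (1 + 0.0563/4)^4 − 1.
= 1.057500 − 1 = 5.7500%.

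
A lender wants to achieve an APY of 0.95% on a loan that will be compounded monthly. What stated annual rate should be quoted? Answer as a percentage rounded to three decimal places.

0.946%

(1 + r/12)^12 − 1 = 0.0095, so 1 + r/12 = 1.0095^(1/12).
r/12 = 0.000788, so r = 0.009459 = 0.946%.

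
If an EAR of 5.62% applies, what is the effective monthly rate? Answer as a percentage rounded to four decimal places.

The per-month rate i satisfies (1 + i)^12 = 1 + 0.0562.
i = 1.0562^(1/12) − 1 = 0.0045669 = 0.4567%.

0.4567%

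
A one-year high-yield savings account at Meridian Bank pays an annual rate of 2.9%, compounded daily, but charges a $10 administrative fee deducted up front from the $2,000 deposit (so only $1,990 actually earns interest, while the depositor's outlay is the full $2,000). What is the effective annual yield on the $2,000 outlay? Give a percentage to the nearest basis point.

2.43%

Value after one year: 1,990 × (1 + 0.029/365)^365 = 1,990 × 1.029423 = $2,048.55.
Effective yield on the $2,000 outlay: 2,048.55 / 2,000 − 1 = 0.024276 = 2.43%.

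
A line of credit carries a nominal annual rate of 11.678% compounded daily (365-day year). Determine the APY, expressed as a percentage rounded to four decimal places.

EAR = (1 + 0.11678/365)^365 − 1.
= (1 + 0.000320)^365 − 1 = 1.123851 − 1 = 12.3851%.

12.3851%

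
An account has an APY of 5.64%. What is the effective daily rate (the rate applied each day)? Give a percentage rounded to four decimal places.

The per-day rate i satisfies (1 + i)^365 = 1 + 0.0564.
i = 1.0564^(1/365) − 1 = 0.0001503 = 0.0150%.

0.0150%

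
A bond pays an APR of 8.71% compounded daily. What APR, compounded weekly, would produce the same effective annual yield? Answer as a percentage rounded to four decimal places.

8.7163%

EAR = (1 + 0.0871/365)^365 − 1 = 0.090994.
Solve (1 + r/52)^52 = 1.090994: r/52 = 1.090994^(1/52) − 1 = 0.001676, so r = 0.087163 = 8.7163%.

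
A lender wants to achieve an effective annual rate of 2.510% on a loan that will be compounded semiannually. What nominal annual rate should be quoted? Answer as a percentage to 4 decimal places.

(1 + r/2)^2 − 1 = 0.02510, so 1 + r/2 = 1.02510^(1/2).
r/2 = 0.012472, so r = 0.024944 = 2.4944%.

2.4944%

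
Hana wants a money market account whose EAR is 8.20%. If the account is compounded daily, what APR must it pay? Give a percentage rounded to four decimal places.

(1 + r/365)^365 − 1 = 0.0820, so 1 + r/365 = 1.0820^(1/365).
r/365 = 0.000216, so r = 0.078820 = 7.8820%.

7.8820%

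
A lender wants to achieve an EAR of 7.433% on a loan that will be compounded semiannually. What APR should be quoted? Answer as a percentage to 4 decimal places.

(1 + r/2)^2 − 1 = 0.07433, so 1 + r/2 = 1.07433^(1/2).
r/2 = 0.036499, so r = 0.072998 = 7.2998%.

7.2998%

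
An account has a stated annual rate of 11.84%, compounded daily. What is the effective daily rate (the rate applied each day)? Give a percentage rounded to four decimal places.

0.0324%

With a nominal annual rate compounded daily, the periodic rate is the nominal rate divided by 365.
i = 0.1184 / 365 = 0.0003244 = 0.0324%.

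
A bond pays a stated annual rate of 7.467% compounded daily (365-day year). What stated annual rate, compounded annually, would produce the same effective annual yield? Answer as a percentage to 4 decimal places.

7.7520%

EAR = (1 + 0.07467/365)^365 − 1 = 0.077520.
Compounded annually, the equivalent nominal rate is the EAR itself: 7.7520%.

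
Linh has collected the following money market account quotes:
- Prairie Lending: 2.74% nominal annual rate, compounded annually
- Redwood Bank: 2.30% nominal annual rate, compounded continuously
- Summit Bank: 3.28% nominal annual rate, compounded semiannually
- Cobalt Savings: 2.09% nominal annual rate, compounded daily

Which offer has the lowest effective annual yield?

Cobalt Savings

Prairie Lending: compounded annually, EAR = 2.740%
Redwood Bank: e^0.0230 − 1 = 2.327%
Summit Bank: (1 + 0.0328/2)^2 − 1 = 3.307%
Cobalt Savings: (1 + 0.0209/365)^365 − 1 = 2.112%
The lowest effective annual rate is Cobalt Savings at 2.112%.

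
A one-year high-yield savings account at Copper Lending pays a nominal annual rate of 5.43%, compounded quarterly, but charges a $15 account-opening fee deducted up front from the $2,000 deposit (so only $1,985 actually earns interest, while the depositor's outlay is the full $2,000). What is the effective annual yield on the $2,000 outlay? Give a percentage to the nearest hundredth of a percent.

4.75%

Value after one year: 1,985 × (1 + 0.0543/4)^4 = 1,985 × 1.055416 = $2,095.00.
Effective yield on the $2,000 outlay: 2,095.00 / 2,000 − 1 = 0.047500 = 4.75%.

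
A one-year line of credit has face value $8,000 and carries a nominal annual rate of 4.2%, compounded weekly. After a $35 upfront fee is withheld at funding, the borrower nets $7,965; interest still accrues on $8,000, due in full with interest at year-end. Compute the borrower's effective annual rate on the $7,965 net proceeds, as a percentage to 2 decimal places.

Amount owed after one year: 8,000 × (1 + 0.042/52)^52 = 8,000 × 1.042877 = $8,343.01.
Effective rate on net proceeds: 8,343.01 / 7,965 − 1 = 0.047459 = 4.75%.

4.75%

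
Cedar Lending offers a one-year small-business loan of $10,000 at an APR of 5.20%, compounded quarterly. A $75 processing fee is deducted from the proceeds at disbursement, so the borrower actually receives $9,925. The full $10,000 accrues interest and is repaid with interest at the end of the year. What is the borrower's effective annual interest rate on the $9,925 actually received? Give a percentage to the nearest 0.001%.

Amount owed after one year: 10,000 × (1 + 0.0520/4)^4 = 10,000 × 1.053023 = $10,530.23.
Effective rate on net proceeds: 10,530.23 / 9,925 − 1 = 0.060980 = 6.098%.

6.098%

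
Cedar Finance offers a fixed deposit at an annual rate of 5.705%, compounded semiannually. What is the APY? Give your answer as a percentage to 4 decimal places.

5.7864%

EAR = (1 + 0.05705/2)^2 − 1.
= 1.057864 − 1 = 5.7864%.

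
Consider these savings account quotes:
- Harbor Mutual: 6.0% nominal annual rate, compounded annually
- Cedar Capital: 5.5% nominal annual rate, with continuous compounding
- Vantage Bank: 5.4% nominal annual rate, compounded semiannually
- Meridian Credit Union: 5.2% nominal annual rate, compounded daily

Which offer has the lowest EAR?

Harbor Mutual: compounded annually, EAR = 6.000%
Cedar Capital: e^0.055 − 1 = 5.654%
Vantage Bank: (1 + 0.054/2)^2 − 1 = 5.473%
Meridian Credit Union: (1 + 0.052/365)^365 − 1 = 5.337%
The lowest effective annual rate is Meridian Credit Union at 5.337%.

Meridian Credit Union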